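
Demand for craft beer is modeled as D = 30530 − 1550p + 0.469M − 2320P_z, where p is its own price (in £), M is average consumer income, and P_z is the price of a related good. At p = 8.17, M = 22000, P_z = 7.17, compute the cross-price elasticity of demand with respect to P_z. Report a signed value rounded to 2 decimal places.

-1.44

At the given values, D = 30530 − 1550(8.17) + 0.469(22000) − 2320(7.17) = 11550.1.
∂D/∂P_z = -2320.
E = (-2320) × (7.17/11550.1) = -1.4401…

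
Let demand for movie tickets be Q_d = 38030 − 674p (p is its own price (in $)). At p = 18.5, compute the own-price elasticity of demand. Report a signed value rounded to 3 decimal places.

At the given values, Q_d = 38030 − 674(18.5) = 25561.
∂Q_d/∂p = −674.
E = (-674) × (18.5/25561) = -0.48781…

-0.488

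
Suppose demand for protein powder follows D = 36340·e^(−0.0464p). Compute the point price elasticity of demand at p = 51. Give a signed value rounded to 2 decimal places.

-2.37

dD/dp = −0.0464·D = -158.193. At p = 51, D = 3409.34.
Ed = (dD/dp)·(p/D) = (-158.193) × (51/3409.34) = -2.3664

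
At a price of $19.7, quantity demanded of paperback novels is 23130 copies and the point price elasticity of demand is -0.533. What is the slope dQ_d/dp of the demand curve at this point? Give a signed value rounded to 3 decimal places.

Ed = (dQ_d/dp)·(p/Q_d) ⇒ dQ_d/dp = Ed·Q_d/p = (-0.533)·23130/19.7 = -625.80152…

-625.802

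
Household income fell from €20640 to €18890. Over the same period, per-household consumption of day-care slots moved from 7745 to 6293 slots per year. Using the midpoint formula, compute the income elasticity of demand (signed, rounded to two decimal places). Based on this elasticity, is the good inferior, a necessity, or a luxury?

%ΔQ = (6293 − 7745)/[( 7745 + 6293)/2] = -1452/7019 = -0.206867…
%ΔIncome = (18890 − 20640)/[( 20640 + 18890)/2] = -1750/19765 = -0.088540…
E_income = (-1452/7019) / (-1750/19765) = 2.3364…
E_income > 1 ⇒ normal good, luxury.

2.34; luxury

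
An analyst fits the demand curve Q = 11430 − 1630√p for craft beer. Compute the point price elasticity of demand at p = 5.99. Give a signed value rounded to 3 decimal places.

-0.268

dQ/dp = −1630/(2√p) = -333. At p = 5.99, Q = 7440.66.
Ed = (dQ/dp)·(p/Q) = (-333) × (5.99/7440.66) = -0.26807…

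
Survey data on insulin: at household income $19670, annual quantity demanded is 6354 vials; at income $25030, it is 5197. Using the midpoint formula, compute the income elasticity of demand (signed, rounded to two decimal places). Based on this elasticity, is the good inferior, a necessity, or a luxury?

-0.84; inferior

%ΔQ = (5197 − 6354)/[( 6354 + 5197)/2] = -1157/5775.5 = -0.200328…
%ΔIncome = (25030 − 19670)/[( 19670 + 25030)/2] = 5360/22350 = 0.239821…
E_income = (-1157/5775.5) / (5360/22350) = -0.8353…
E_income < 0 ⇒ inferior good.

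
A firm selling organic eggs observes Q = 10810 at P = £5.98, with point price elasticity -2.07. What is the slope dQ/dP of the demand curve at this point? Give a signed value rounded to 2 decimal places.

Ed = (dQ/dP)·(P/Q) ⇒ dQ/dP = Ed·Q/P = (-2.07)·10810/5.98 = -3741.9230…

-3741.92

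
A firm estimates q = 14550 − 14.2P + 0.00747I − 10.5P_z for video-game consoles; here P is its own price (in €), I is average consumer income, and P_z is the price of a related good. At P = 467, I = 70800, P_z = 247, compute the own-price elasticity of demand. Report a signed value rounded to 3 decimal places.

At the given values, q = 14550 − 14.2(467) + 0.00747(70800) − 10.5(247) = 5853.976.
∂q/∂P = −14.2.
E = (-14.2) × (467/5853.976) = -1.13280…

-1.133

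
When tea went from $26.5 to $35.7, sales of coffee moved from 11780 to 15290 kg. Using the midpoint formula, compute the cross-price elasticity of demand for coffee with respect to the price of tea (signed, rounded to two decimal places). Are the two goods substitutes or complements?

%ΔQ_{coffee} = (15290 − 11780)/avg = 3510/13535 = 0.259327…
%ΔP_{tea} = (35.7 − 26.5)/avg = 9.2/31.1 = 0.295819…
E_cross = (3510/13535) / (9.2/31.1) = 0.8766…
E_cross > 0 ⇒ the goods are substitutes.

0.88; substitutes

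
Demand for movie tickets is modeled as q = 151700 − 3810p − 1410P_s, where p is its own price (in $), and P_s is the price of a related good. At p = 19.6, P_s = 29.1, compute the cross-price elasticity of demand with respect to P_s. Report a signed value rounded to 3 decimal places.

At the given values, q = 151700 − 3810(19.6) − 1410(29.1) = 35993.
∂q/∂P_s = -1410.
E = (-1410) × (29.1/35993) = -1.13997…

-1.140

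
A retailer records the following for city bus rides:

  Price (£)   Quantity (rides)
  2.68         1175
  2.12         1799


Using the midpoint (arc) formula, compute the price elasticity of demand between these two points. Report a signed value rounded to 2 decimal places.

-1.80

%ΔQ = (1799 − 1175) / [(1175 + 1799)/2] = 624/1487 = 0.419636…
%ΔP = (2.12 − 2.68) / [(2.68 + 2.12)/2] = -0.56/2.4 = -0.233333…
Arc Ed = %ΔQ / %ΔP = (624/1487) / (-0.56/2.4) = -1.7984…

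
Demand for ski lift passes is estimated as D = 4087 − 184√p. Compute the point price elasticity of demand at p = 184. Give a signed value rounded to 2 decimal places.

dD/dp = −184/(2√p) = -6.78233. At p = 184, D = 1591.1.
Ed = (dD/dp)·(p/D) = (-6.78233) × (184/1591.1) = -0.7843…

-0.78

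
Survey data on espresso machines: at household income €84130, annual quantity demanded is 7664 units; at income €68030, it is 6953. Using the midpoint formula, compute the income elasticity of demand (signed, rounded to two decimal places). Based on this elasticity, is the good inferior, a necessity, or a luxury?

0.46; necessity

%ΔQ = (6953 − 7664)/[( 7664 + 6953)/2] = -711/7308.5 = -0.097283…
%ΔIncome = (68030 − 84130)/[( 84130 + 68030)/2] = -16100/76080 = -0.211619…
E_income = (-711/7308.5) / (-16100/76080) = 0.4597…
0 < E_income < 1 ⇒ normal good, necessity.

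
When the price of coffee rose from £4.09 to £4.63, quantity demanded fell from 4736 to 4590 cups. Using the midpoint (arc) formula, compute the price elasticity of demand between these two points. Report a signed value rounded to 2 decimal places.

-0.25

%ΔQ = (4590 − 4736) / [(4736 + 4590)/2] = -146/4663 = -0.031310…
%ΔP = (4.63 − 4.09) / [(4.09 + 4.63)/2] = 0.54/4.36 = 0.123853…
Arc Ed = %ΔQ / %ΔP = (-146/4663) / (0.54/4.36) = -0.2528…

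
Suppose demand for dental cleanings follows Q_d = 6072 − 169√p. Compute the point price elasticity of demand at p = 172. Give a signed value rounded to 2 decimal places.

-0.29

dQ_d/dp = −169/(2√p) = -6.44306. At p = 172, Q_d = 3855.59.
Ed = (dQ_d/dp)·(p/Q_d) = (-6.44306) × (172/3855.59) = -0.2874…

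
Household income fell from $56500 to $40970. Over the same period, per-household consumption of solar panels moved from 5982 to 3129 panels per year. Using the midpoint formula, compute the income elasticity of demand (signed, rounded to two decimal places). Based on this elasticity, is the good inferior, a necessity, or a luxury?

%ΔQ = (3129 − 5982)/[( 5982 + 3129)/2] = -2853/4555.5 = -0.626275…
%ΔIncome = (40970 − 56500)/[( 56500 + 40970)/2] = -15530/48735 = -0.318662…
E_income = (-2853/4555.5) / (-15530/48735) = 1.9653…
E_income > 1 ⇒ normal good, luxury.

1.97; luxury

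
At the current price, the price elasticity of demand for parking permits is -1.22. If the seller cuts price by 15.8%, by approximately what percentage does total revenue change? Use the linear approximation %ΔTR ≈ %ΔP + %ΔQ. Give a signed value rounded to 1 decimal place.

%ΔQ ≈ Ed × %ΔP = (-1.22) × (-15.8%) = +19.2760%
%ΔTR ≈ %ΔP + %ΔQ = (-15.8%) + (+19.2760%) = +3.4760%

+3.5%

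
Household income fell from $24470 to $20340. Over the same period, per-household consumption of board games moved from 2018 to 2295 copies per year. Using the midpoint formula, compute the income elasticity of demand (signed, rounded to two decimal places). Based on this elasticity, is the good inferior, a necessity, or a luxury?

-0.70; inferior

%ΔQ = (2295 − 2018)/[( 2018 + 2295)/2] = 277/2156.5 = 0.128448…
%ΔIncome = (20340 − 24470)/[( 24470 + 20340)/2] = -4130/22405 = -0.184333…
E_income = (277/2156.5) / (-4130/22405) = -0.6968…
E_income < 0 ⇒ inferior good.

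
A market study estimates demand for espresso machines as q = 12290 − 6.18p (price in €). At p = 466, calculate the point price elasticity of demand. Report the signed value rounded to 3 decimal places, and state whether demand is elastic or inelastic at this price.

dq/dp = −6.18. At p = 466, q = 12290 − 6.18(466) = 9410.12.
Ed = (dq/dp)·(p/q) = −6.18 × (466/9410.12) = -0.30604…
|Ed| = 0.306 < 1, so demand is inelastic.

-0.306; inelastic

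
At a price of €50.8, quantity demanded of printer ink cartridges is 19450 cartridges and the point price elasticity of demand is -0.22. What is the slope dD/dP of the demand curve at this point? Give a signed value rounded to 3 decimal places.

-84.232

Ed = (dD/dP)·(P/D) ⇒ dD/dP = Ed·D/P = (-0.22)·19450/50.8 = -84.23228…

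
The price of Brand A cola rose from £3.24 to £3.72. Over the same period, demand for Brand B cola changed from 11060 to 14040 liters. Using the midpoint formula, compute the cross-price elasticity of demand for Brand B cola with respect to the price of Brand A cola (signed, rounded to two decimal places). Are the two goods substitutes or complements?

1.72; substitutes

%ΔQ_{Brand B cola} = (14040 − 11060)/avg = 2980/12550 = 0.237450…
%ΔP_{Brand A cola} = (3.72 − 3.24)/avg = 0.48/3.48 = 0.137931…
E_cross = (2980/12550) / (0.48/3.48) = 1.7215…
E_cross > 0 ⇒ the goods are substitutes.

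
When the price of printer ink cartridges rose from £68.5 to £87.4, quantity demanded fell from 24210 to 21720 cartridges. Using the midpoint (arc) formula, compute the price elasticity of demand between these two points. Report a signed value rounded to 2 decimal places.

-0.45

%ΔQ = (21720 − 24210) / [(24210 + 21720)/2] = -2490/22965 = -0.108425…
%ΔP = (87.4 − 68.5) / [(68.5 + 87.4)/2] = 18.9/77.95 = 0.242463…
Arc Ed = %ΔQ / %ΔP = (-2490/22965) / (18.9/77.95) = -0.4471…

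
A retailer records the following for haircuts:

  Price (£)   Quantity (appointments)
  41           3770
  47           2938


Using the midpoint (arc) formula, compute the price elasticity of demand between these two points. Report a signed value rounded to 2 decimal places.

%ΔQ = (2938 − 3770) / [(3770 + 2938)/2] = -832/3354 = -0.248062…
%ΔP = (47 − 41) / [(41 + 47)/2] = 6/44 = 0.136363…
Arc Ed = %ΔQ / %ΔP = (-832/3354) / (6/44) = -1.8191…

-1.82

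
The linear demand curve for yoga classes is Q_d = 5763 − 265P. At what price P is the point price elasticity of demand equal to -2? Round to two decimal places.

Ed = −265P/(5763 − 265P). Set this equal to -2:
265P = 2·(5763 − 265P) ⇒ 265P(1 + 2) = 2·5763
P = 2·5763 / (265·3) = 14.4981…

14.50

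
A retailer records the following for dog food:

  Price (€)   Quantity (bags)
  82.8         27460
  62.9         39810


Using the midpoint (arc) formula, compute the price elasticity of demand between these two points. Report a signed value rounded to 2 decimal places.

-1.34

%ΔQ = (39810 − 27460) / [(27460 + 39810)/2] = 12350/33635 = 0.367177…
%ΔP = (62.9 − 82.8) / [(82.8 + 62.9)/2] = -19.9/72.85 = -0.273164…
Arc Ed = %ΔQ / %ΔP = (12350/33635) / (-19.9/72.85) = -1.3441…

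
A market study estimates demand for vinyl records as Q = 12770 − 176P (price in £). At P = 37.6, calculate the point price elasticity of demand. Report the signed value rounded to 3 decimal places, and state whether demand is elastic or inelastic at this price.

-1.076; elastic

dQ/dP = −176. At P = 37.6, Q = 12770 − 176(37.6) = 6152.4.
Ed = (dQ/dP)·(P/Q) = −176 × (37.6/6152.4) = -1.07561…
|Ed| = 1.076 > 1, so demand is elastic.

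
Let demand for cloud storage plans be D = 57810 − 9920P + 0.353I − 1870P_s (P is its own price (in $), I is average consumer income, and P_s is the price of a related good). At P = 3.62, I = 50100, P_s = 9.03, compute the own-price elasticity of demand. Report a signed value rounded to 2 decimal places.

At the given values, D = 57810 − 9920(3.62) + 0.353(50100) − 1870(9.03) = 22698.8.
∂D/∂P = −9920.
E = (-9920) × (3.62/22698.8) = -1.5820…

-1.58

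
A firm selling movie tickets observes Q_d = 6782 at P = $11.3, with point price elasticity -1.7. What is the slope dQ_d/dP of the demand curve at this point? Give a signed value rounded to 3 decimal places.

-1020.301

Ed = (dQ_d/dP)·(P/Q_d) ⇒ dQ_d/dP = Ed·Q_d/P = (-1.7)·6782/11.3 = -1020.30088…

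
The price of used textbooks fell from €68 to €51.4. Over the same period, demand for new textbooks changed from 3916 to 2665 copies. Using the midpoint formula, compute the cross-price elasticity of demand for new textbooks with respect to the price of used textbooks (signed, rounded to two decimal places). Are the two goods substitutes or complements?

1.37; substitutes

%ΔQ_{new textbooks} = (2665 − 3916)/avg = -1251/3290.5 = -0.380185…
%ΔP_{used textbooks} = (51.4 − 68)/avg = -16.6/59.7 = -0.278056…
E_cross = (-1251/3290.5) / (-16.6/59.7) = 1.3672…
E_cross > 0 ⇒ the goods are substitutes.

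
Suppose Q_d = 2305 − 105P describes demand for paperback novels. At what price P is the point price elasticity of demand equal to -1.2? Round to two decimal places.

Ed = −105P/(2305 − 105P). Set this equal to -1.2:
105P = 1.2·(2305 − 105P) ⇒ 105P(1 + 1.2) = 1.2·2305
P = 1.2·2305 / (105·2.2) = 11.9740…

11.97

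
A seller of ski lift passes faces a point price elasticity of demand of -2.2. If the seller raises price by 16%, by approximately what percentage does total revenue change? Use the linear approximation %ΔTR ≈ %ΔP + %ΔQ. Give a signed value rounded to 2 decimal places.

%ΔQ ≈ Ed × %ΔP = (-2.2) × (+16%) = -35.2000%
%ΔTR ≈ %ΔP + %ΔQ = (+16%) + (-35.2000%) = -19.2000%

-19.20%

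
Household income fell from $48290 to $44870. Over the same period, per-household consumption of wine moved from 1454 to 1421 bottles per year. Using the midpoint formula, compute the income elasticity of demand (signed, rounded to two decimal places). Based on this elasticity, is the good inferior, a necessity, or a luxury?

0.31; necessity

%ΔQ = (1421 − 1454)/[( 1454 + 1421)/2] = -33/1437.5 = -0.022956…
%ΔIncome = (44870 − 48290)/[( 48290 + 44870)/2] = -3420/46580 = -0.073422…
E_income = (-33/1437.5) / (-3420/46580) = 0.3126…
0 < E_income < 1 ⇒ normal good, necessity.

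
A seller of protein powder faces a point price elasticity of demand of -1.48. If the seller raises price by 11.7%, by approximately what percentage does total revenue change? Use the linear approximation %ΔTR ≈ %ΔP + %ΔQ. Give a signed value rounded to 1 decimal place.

-5.6%

%ΔQ ≈ Ed × %ΔP = (-1.48) × (+11.7%) = -17.3160%
%ΔTR ≈ %ΔP + %ΔQ = (+11.7%) + (-17.3160%) = -5.6160%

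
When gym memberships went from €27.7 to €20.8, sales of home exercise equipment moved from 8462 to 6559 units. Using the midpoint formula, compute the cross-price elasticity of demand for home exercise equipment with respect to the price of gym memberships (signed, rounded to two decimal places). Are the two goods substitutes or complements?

0.89; substitutes

%ΔQ_{home exercise equipment} = (6559 − 8462)/avg = -1903/7510.5 = -0.253378…
%ΔP_{gym memberships} = (20.8 − 27.7)/avg = -6.9/24.25 = -0.284536…
E_cross = (-1903/7510.5) / (-6.9/24.25) = 0.8904…
E_cross > 0 ⇒ the goods are substitutes.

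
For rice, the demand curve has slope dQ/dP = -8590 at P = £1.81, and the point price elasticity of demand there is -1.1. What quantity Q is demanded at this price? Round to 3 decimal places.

14134.455

Ed = (dQ/dP)·(P/Q) ⇒ Q = (dQ/dP)·P/Ed = (-8590)·1.81/(-1.1) = 14134.45454…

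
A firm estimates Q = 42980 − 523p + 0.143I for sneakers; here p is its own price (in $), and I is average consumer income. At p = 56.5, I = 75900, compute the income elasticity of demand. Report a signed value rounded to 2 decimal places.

0.45

At the given values, Q = 42980 − 523(56.5) + 0.143(75900) = 24284.2.
∂Q/∂I = 0.143.
E = (0.143) × (75900/24284.2) = 0.4469…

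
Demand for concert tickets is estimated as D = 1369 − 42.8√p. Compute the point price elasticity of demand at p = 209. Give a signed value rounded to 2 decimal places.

dD/dp = −42.8/(2√p) = -1.48027. At p = 209, D = 750.248.
Ed = (dD/dp)·(p/D) = (-1.48027) × (209/750.248) = -0.4123…

-0.41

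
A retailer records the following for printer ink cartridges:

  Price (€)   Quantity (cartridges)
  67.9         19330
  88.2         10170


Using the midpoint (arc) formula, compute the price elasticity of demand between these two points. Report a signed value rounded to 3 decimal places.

-2.388

%ΔQ = (10170 − 19330) / [(19330 + 10170)/2] = -9160/14750 = -0.621016…
%ΔP = (88.2 − 67.9) / [(67.9 + 88.2)/2] = 20.3/78.05 = 0.260089…
Arc Ed = %ΔQ / %ΔP = (-9160/14750) / (20.3/78.05) = -2.38770…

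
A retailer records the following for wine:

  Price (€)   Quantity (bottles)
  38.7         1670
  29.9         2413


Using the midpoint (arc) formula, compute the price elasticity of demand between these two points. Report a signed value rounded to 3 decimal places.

-1.419

%ΔQ = (2413 − 1670) / [(1670 + 2413)/2] = 743/2041.5 = 0.363948…
%ΔP = (29.9 − 38.7) / [(38.7 + 29.9)/2] = -8.8/34.3 = -0.256559…
Arc Ed = %ΔQ / %ΔP = (743/2041.5) / (-8.8/34.3) = -1.41857…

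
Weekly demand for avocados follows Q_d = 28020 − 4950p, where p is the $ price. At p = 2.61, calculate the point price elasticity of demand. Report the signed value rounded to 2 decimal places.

-0.86

dQ_d/dp = −4950. At p = 2.61, Q_d = 28020 − 4950(2.61) = 15100.5.
Ed = (dQ_d/dp)·(p/Q_d) = −4950 × (2.61/15100.5) = -0.8555…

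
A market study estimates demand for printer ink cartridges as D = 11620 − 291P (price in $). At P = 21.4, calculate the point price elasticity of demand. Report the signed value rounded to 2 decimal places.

-1.15

dD/dP = −291. At P = 21.4, D = 11620 − 291(21.4) = 5392.6.
Ed = (dD/dP)·(P/D) = −291 × (21.4/5392.6) = -1.1548…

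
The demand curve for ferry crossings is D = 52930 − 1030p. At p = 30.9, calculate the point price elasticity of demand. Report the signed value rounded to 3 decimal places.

-1.508

dD/dp = −1030. At p = 30.9, D = 52930 − 1030(30.9) = 21103.
Ed = (dD/dp)·(p/D) = −1030 × (30.9/21103) = -1.50817…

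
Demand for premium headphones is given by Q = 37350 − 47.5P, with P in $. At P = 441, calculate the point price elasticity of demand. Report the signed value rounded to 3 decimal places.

dQ/dP = −47.5. At P = 441, Q = 37350 − 47.5(441) = 16402.5.
Ed = (dQ/dP)·(P/Q) = −47.5 × (441/16402.5) = -1.27709…

-1.277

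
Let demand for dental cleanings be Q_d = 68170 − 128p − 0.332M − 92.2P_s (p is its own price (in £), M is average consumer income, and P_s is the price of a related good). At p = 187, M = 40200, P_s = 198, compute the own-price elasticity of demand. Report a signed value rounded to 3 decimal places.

-1.895

At the given values, Q_d = 68170 − 128(187) − 0.332(40200) − 92.2(198) = 12632.
∂Q_d/∂p = −128.
E = (-128) × (187/12632) = -1.89487…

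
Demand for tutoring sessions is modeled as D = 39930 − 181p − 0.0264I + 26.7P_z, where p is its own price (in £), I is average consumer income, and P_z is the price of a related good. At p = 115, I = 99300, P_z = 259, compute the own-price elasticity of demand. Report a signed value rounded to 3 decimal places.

At the given values, D = 39930 − 181(115) − 0.0264(99300) + 26.7(259) = 23408.78.
∂D/∂p = −181.
E = (-181) × (115/23408.78) = -0.88919…

-0.889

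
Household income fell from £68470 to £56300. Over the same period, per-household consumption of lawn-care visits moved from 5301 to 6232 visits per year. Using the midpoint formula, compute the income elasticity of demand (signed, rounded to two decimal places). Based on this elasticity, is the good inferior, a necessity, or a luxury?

-0.83; inferior

%ΔQ = (6232 − 5301)/[( 5301 + 6232)/2] = 931/5766.5 = 0.161449…
%ΔIncome = (56300 − 68470)/[( 68470 + 56300)/2] = -12170/62385 = -0.195078…
E_income = (931/5766.5) / (-12170/62385) = -0.8276…
E_income < 0 ⇒ inferior good.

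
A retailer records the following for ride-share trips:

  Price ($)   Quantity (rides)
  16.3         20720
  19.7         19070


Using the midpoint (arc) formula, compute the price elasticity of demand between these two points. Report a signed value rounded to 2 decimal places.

%ΔQ = (19070 − 20720) / [(20720 + 19070)/2] = -1650/19895 = -0.082935…
%ΔP = (19.7 − 16.3) / [(16.3 + 19.7)/2] = 3.4/18 = 0.188888…
Arc Ed = %ΔQ / %ΔP = (-1650/19895) / (3.4/18) = -0.4390…

-0.44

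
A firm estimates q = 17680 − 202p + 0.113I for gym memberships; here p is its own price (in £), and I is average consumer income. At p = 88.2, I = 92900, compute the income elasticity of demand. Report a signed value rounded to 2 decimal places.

At the given values, q = 17680 − 202(88.2) + 0.113(92900) = 10361.3.
∂q/∂I = 0.113.
E = (0.113) × (92900/10361.3) = 1.0131…

1.01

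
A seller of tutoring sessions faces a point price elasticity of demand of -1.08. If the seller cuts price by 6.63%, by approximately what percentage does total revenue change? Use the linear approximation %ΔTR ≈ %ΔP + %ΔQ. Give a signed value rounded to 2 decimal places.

%ΔQ ≈ Ed × %ΔP = (-1.08) × (-6.63%) = +7.1604%
%ΔTR ≈ %ΔP + %ΔQ = (-6.63%) + (+7.1604%) = +0.5304%

+0.53%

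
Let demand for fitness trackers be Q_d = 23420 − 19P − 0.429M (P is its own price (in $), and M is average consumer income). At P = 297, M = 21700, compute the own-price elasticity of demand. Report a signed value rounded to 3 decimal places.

At the given values, Q_d = 23420 − 19(297) − 0.429(21700) = 8467.7.
∂Q_d/∂P = −19.
E = (-19) × (297/8467.7) = -0.66641…

-0.666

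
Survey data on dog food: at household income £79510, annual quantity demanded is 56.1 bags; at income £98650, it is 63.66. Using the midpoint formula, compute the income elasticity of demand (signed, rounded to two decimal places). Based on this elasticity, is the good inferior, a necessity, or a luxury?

0.59; necessity

%ΔQ = (63.66 − 56.1)/[( 56.1 + 63.66)/2] = 7.56/59.88 = 0.126252…
%ΔIncome = (98650 − 79510)/[( 79510 + 98650)/2] = 19140/89080 = 0.214863…
E_income = (7.56/59.88) / (19140/89080) = 0.5875…
0 < E_income < 1 ⇒ normal good, necessity.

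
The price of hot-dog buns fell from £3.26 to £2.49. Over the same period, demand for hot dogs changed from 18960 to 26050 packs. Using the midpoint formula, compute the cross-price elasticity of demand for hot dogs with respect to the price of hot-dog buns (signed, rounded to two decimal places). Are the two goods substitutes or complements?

%ΔQ_{hot dogs} = (26050 − 18960)/avg = 7090/22505 = 0.315041…
%ΔP_{hot-dog buns} = (2.49 − 3.26)/avg = -0.77/2.875 = -0.267826…
E_cross = (7090/22505) / (-0.77/2.875) = -1.1762…
E_cross < 0 ⇒ the goods are complements.

-1.18; complements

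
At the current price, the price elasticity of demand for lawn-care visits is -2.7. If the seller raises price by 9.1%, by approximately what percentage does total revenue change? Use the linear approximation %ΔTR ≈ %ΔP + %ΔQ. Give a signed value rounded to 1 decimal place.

%ΔQ ≈ Ed × %ΔP = (-2.7) × (+9.1%) = -24.5700%
%ΔTR ≈ %ΔP + %ΔQ = (+9.1%) + (-24.5700%) = -15.4700%

-15.5%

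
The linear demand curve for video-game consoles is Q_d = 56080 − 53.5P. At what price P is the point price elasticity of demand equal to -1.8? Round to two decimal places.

673.86

Ed = −53.5P/(56080 − 53.5P). Set this equal to -1.8:
53.5P = 1.8·(56080 − 53.5P) ⇒ 53.5P(1 + 1.8) = 1.8·56080
P = 1.8·56080 / (53.5·2.8) = 673.8584…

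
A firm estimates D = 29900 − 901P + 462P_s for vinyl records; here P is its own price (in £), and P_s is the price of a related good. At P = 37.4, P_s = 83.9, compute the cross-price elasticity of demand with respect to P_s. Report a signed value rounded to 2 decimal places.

At the given values, D = 29900 − 901(37.4) + 462(83.9) = 34964.4.
∂D/∂P_s = 462.
E = (462) × (83.9/34964.4) = 1.1086…

1.11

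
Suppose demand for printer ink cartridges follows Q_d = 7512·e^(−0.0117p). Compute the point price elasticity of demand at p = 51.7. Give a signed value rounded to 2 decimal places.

-0.60

dQ_d/dp = −0.0117·Q_d = -48. At p = 51.7, Q_d = 4102.56.
Ed = (dQ_d/dp)·(p/Q_d) = (-48) × (51.7/4102.56) = -0.6048…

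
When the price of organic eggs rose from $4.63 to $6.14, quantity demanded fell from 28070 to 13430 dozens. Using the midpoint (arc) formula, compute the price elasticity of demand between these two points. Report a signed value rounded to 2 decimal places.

%ΔQ = (13430 − 28070) / [(28070 + 13430)/2] = -14640/20750 = -0.705542…
%ΔP = (6.14 − 4.63) / [(4.63 + 6.14)/2] = 1.51/5.385 = 0.280408…
Arc Ed = %ΔQ / %ΔP = (-14640/20750) / (1.51/5.385) = -2.5161…

-2.52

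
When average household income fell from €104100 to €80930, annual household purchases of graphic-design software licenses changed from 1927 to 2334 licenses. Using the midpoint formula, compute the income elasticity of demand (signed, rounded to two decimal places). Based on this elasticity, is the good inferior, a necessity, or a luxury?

%ΔQ = (2334 − 1927)/[( 1927 + 2334)/2] = 407/2130.5 = 0.191034…
%ΔIncome = (80930 − 104100)/[( 104100 + 80930)/2] = -23170/92515 = -0.250445…
E_income = (407/2130.5) / (-23170/92515) = -0.7627…
E_income < 0 ⇒ inferior good.

-0.76; inferior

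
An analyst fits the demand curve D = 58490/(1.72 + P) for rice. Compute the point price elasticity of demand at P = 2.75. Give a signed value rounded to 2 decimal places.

dD/dP = −58490/(1.72 + P)² = -2927.3. At P = 2.75, D = 13085.
Ed = (dD/dP)·(P/D) = (-2927.3) × (2.75/13085) = -0.6152…

-0.62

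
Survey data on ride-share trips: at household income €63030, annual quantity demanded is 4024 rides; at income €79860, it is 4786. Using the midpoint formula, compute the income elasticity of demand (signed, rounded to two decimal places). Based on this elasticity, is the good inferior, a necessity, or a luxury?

0.73; necessity

%ΔQ = (4786 − 4024)/[( 4024 + 4786)/2] = 762/4405 = 0.172985…
%ΔIncome = (79860 − 63030)/[( 63030 + 79860)/2] = 16830/71445 = 0.235565…
E_income = (762/4405) / (16830/71445) = 0.7343…
0 < E_income < 1 ⇒ normal good, necessity.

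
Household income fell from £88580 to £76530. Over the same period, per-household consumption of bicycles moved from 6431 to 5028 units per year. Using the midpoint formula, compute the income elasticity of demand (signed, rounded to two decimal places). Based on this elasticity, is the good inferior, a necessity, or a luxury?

1.68; luxury

%ΔQ = (5028 − 6431)/[( 6431 + 5028)/2] = -1403/5729.5 = -0.244873…
%ΔIncome = (76530 − 88580)/[( 88580 + 76530)/2] = -12050/82555 = -0.145963…
E_income = (-1403/5729.5) / (-12050/82555) = 1.6776…
E_income > 1 ⇒ normal good, luxury.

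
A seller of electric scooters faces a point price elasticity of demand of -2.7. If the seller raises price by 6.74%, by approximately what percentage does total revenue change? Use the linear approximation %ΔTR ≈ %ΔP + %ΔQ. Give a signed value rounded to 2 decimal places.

%ΔQ ≈ Ed × %ΔP = (-2.7) × (+6.74%) = -18.1980%
%ΔTR ≈ %ΔP + %ΔQ = (+6.74%) + (-18.1980%) = -11.4580%

-11.46%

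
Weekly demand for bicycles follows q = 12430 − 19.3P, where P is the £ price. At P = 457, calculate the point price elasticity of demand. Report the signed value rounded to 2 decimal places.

-2.44

dq/dP = −19.3. At P = 457, q = 12430 − 19.3(457) = 3609.9.
Ed = (dq/dP)·(P/q) = −19.3 × (457/3609.9) = -2.4433…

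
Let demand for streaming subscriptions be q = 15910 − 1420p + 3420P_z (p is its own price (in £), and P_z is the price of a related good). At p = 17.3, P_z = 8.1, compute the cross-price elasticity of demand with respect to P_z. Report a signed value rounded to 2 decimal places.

1.45

At the given values, q = 15910 − 1420(17.3) + 3420(8.1) = 19046.
∂q/∂P_z = 3420.
E = (3420) × (8.1/19046) = 1.4544…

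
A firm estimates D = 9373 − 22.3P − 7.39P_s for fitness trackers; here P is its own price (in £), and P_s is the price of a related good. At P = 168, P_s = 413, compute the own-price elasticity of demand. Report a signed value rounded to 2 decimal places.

At the given values, D = 9373 − 22.3(168) − 7.39(413) = 2574.53.
∂D/∂P = −22.3.
E = (-22.3) × (168/2574.53) = -1.4551…

-1.46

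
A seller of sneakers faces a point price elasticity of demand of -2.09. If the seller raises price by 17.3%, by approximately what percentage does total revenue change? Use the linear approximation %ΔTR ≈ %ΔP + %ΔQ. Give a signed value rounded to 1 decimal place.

-18.9%

%ΔQ ≈ Ed × %ΔP = (-2.09) × (+17.3%) = -36.1570%
%ΔTR ≈ %ΔP + %ΔQ = (+17.3%) + (-36.1570%) = -18.8570%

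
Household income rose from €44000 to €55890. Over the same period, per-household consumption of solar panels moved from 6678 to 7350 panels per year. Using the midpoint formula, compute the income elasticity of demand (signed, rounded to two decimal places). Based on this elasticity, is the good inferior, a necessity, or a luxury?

0.40; necessity

%ΔQ = (7350 − 6678)/[( 6678 + 7350)/2] = 672/7014 = 0.095808…
%ΔIncome = (55890 − 44000)/[( 44000 + 55890)/2] = 11890/49945 = 0.238061…
E_income = (672/7014) / (11890/49945) = 0.4024…
0 < E_income < 1 ⇒ normal good, necessity.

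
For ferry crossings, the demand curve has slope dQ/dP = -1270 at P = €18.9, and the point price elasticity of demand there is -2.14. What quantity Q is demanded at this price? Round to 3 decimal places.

11216.355

Ed = (dQ/dP)·(P/Q) ⇒ Q = (dQ/dP)·P/Ed = (-1270)·18.9/(-2.14) = 11216.35514…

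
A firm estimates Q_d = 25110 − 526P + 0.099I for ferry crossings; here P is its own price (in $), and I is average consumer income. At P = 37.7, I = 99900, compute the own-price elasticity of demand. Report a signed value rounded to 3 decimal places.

-1.307

At the given values, Q_d = 25110 − 526(37.7) + 0.099(99900) = 15169.9.
∂Q_d/∂P = −526.
E = (-526) × (37.7/15169.9) = -1.30720…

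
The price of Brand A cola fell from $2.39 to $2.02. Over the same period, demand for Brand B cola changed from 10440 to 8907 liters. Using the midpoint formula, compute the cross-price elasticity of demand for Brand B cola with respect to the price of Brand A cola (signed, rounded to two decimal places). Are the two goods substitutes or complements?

0.94; substitutes

%ΔQ_{Brand B cola} = (8907 − 10440)/avg = -1533/9673.5 = -0.158474…
%ΔP_{Brand A cola} = (2.02 − 2.39)/avg = -0.37/2.205 = -0.167800…
E_cross = (-1533/9673.5) / (-0.37/2.205) = 0.9444…
E_cross > 0 ⇒ the goods are substitutes.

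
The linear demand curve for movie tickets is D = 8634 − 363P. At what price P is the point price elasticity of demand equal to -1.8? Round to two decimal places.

Ed = −363P/(8634 − 363P). Set this equal to -1.8:
363P = 1.8·(8634 − 363P) ⇒ 363P(1 + 1.8) = 1.8·8634
P = 1.8·8634 / (363·2.8) = 15.2904…

15.29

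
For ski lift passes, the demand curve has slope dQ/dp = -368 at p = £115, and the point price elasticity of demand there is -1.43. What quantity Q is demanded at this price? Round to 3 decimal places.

29594.406

Ed = (dQ/dp)·(p/Q) ⇒ Q = (dQ/dp)·p/Ed = (-368)·115/(-1.43) = 29594.40559…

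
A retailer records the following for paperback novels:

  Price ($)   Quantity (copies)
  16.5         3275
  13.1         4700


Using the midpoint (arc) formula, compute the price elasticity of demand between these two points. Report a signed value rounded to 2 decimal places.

-1.56

%ΔQ = (4700 − 3275) / [(3275 + 4700)/2] = 1425/3987.5 = 0.357366…
%ΔP = (13.1 − 16.5) / [(16.5 + 13.1)/2] = -3.4/14.8 = -0.229729…
Arc Ed = %ΔQ / %ΔP = (1425/3987.5) / (-3.4/14.8) = -1.5555…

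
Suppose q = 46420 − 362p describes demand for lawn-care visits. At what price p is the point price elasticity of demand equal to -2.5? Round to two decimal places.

Ed = −362p/(46420 − 362p). Set this equal to -2.5:
362p = 2.5·(46420 − 362p) ⇒ 362p(1 + 2.5) = 2.5·46420
p = 2.5·46420 / (362·3.5) = 91.5943…

91.59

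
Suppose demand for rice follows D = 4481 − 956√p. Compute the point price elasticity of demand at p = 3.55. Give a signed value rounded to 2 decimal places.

-0.34

dD/dp = −956/(2√p) = -253.696. At p = 3.55, D = 2679.76.
Ed = (dD/dp)·(p/D) = (-253.696) × (3.55/2679.76) = -0.3360…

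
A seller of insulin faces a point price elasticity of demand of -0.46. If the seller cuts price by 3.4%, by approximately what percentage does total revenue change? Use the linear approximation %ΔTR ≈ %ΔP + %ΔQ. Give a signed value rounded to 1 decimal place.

-1.8%

%ΔQ ≈ Ed × %ΔP = (-0.46) × (-3.4%) = +1.5640%
%ΔTR ≈ %ΔP + %ΔQ = (-3.4%) + (+1.5640%) = -1.8360%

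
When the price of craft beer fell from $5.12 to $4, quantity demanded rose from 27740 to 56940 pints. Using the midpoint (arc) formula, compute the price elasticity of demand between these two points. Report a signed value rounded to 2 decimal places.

%ΔQ = (56940 − 27740) / [(27740 + 56940)/2] = 29200/42340 = 0.689655…
%ΔP = (4 − 5.12) / [(5.12 + 4)/2] = -1.12/4.56 = -0.245614…
Arc Ed = %ΔQ / %ΔP = (29200/42340) / (-1.12/4.56) = -2.8078…

-2.81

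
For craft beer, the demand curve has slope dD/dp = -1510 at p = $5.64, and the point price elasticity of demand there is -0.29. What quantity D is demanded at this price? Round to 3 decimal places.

Ed = (dD/dp)·(p/D) ⇒ D = (dD/dp)·p/Ed = (-1510)·5.64/(-0.29) = 29366.89655…

29366.897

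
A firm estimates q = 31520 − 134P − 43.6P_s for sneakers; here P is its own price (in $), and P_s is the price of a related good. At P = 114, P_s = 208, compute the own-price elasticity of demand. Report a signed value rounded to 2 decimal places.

At the given values, q = 31520 − 134(114) − 43.6(208) = 7175.2.
∂q/∂P = −134.
E = (-134) × (114/7175.2) = -2.1289…

-2.13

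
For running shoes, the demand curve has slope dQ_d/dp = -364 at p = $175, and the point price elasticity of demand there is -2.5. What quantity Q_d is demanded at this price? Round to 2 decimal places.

Ed = (dQ_d/dp)·(p/Q_d) ⇒ Q_d = (dQ_d/dp)·p/Ed = (-364)·175/(-2.5) = 25480

25480.00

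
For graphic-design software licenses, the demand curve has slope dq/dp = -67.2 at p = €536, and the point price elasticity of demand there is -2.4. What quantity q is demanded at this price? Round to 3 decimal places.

15008.000

Ed = (dq/dp)·(p/q) ⇒ q = (dq/dp)·p/Ed = (-67.2)·536/(-2.4) = 15008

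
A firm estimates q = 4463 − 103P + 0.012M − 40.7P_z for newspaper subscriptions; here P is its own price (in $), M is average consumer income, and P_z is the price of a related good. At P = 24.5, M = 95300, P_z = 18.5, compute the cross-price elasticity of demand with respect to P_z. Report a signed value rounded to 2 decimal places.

At the given values, q = 4463 − 103(24.5) + 0.012(95300) − 40.7(18.5) = 2330.15.
∂q/∂P_z = -40.7.
E = (-40.7) × (18.5/2330.15) = -0.3231…

-0.32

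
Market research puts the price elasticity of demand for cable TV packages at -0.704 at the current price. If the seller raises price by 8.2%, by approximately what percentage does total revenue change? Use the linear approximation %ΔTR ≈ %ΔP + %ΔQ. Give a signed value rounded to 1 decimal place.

+2.4%

%ΔQ ≈ Ed × %ΔP = (-0.704) × (+8.2%) = -5.7728%
%ΔTR ≈ %ΔP + %ΔQ = (+8.2%) + (-5.7728%) = +2.4272%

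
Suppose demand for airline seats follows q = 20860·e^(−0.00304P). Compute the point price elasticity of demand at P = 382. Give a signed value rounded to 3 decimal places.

-1.161

dq/dP = −0.00304·q = -19.8541. At P = 382, q = 6530.96.
Ed = (dq/dP)·(P/q) = (-19.8541) × (382/6530.96) = -1.16128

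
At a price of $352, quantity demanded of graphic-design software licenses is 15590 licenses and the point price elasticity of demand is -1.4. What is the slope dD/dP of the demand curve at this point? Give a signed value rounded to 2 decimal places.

-62.01

Ed = (dD/dP)·(P/D) ⇒ dD/dP = Ed·D/P = (-1.4)·15590/352 = -62.0056…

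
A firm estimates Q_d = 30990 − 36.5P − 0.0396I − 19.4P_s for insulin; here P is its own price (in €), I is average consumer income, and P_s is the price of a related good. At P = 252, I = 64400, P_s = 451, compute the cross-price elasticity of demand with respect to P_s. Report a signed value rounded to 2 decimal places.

At the given values, Q_d = 30990 − 36.5(252) − 0.0396(64400) − 19.4(451) = 10492.36.
∂Q_d/∂P_s = -19.4.
E = (-19.4) × (451/10492.36) = -0.8338…

-0.83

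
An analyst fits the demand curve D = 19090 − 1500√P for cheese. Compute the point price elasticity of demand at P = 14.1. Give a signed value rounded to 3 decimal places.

-0.209

dD/dP = −1500/(2√P) = -199.734. At P = 14.1, D = 13457.5.
Ed = (dD/dP)·(P/D) = (-199.734) × (14.1/13457.5) = -0.20926…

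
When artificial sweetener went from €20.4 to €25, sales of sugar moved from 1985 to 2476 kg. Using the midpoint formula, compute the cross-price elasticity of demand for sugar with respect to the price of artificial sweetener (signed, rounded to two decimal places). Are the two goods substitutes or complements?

%ΔQ_{sugar} = (2476 − 1985)/avg = 491/2230.5 = 0.220130…
%ΔP_{artificial sweetener} = (25 − 20.4)/avg = 4.6/22.7 = 0.202643…
E_cross = (491/2230.5) / (4.6/22.7) = 1.0862…
E_cross > 0 ⇒ the goods are substitutes.

1.09; substitutes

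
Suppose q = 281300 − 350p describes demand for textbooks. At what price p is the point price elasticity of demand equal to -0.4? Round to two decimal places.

229.63

Ed = −350p/(281300 − 350p). Set this equal to -0.4:
350p = 0.4·(281300 − 350p) ⇒ 350p(1 + 0.4) = 0.4·281300
p = 0.4·281300 / (350·1.4) = 229.6326…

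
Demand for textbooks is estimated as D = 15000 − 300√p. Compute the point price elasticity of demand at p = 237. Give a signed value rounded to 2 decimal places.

dD/dp = −300/(2√p) = -9.74355. At p = 237, D = 10381.6.
Ed = (dD/dp)·(p/D) = (-9.74355) × (237/10381.6) = -0.2224…

-0.22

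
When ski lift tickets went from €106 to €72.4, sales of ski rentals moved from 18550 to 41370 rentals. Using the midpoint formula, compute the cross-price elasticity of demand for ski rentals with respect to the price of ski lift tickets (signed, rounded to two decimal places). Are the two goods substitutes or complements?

%ΔQ_{ski rentals} = (41370 − 18550)/avg = 22820/29960 = 0.761682…
%ΔP_{ski lift tickets} = (72.4 − 106)/avg = -33.6/89.2 = -0.376681…
E_cross = (22820/29960) / (-33.6/89.2) = -2.0220…
E_cross < 0 ⇒ the goods are complements.

-2.02; complements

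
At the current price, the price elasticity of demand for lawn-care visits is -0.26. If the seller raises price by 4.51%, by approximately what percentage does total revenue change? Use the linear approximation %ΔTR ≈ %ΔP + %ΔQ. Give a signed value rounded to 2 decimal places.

%ΔQ ≈ Ed × %ΔP = (-0.26) × (+4.51%) = -1.1726%
%ΔTR ≈ %ΔP + %ΔQ = (+4.51%) + (-1.1726%) = +3.3374%

+3.34%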